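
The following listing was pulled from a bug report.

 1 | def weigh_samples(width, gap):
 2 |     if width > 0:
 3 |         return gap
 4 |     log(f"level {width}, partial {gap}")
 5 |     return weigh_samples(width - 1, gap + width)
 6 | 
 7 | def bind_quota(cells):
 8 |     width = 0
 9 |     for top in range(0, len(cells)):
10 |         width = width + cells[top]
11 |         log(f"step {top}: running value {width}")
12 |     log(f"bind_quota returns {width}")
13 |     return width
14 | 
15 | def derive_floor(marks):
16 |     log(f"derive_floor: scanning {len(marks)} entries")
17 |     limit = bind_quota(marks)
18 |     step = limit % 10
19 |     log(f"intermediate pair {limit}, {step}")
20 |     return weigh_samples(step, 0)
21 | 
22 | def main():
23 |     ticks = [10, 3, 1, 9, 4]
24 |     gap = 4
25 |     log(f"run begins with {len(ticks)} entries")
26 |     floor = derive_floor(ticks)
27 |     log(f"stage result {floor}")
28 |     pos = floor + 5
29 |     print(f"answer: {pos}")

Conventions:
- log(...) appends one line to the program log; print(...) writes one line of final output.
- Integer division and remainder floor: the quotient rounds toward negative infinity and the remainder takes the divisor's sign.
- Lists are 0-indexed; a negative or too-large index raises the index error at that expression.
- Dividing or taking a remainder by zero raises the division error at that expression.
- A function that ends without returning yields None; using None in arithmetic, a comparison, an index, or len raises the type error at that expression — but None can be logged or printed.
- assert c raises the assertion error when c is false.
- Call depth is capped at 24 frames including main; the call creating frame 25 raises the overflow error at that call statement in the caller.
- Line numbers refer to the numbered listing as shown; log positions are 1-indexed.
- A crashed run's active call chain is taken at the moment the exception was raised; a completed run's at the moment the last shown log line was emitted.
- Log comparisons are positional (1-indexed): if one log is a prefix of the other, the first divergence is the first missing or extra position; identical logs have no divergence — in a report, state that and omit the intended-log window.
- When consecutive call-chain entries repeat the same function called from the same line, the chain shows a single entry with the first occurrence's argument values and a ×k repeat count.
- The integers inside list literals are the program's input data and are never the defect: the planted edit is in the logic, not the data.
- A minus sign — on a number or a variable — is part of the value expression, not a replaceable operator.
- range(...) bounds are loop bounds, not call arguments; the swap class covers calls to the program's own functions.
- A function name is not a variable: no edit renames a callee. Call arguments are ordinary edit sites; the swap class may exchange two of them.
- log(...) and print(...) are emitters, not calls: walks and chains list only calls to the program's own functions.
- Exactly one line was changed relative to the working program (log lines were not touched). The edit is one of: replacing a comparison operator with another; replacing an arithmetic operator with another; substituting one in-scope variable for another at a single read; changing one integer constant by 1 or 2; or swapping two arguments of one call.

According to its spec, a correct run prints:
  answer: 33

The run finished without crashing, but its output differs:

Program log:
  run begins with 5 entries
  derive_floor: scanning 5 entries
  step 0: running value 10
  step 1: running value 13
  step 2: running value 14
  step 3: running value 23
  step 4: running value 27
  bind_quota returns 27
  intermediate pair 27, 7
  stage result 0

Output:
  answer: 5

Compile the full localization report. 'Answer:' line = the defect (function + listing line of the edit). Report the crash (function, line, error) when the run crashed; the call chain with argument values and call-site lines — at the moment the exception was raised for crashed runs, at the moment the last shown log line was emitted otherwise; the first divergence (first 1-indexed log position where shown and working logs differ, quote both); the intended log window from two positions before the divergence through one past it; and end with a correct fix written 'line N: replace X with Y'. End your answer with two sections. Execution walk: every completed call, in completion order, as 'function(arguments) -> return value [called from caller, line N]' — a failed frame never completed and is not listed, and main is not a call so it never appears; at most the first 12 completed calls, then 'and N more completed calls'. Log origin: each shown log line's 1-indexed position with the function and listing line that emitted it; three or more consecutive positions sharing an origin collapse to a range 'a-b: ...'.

Answer: the defect is in weigh_samples at line 2.
Core observation: Position 10 is the first bad log line: 'stage result 0' should read 'level 7, partial 0'.
Call chain: main.
First divergence: position 10 — the shown line 'stage result 0' should read 'level 7, partial 0'.
Intended log window:
  8: bind_quota returns 27
  9: intermediate pair 27, 7
  10: level 7, partial 0
  11: level 6, partial 7
Execution walk:
  bind_quota([10, 3, 1, 9, 4]) -> 27  [called from derive_floor, line 17]
  weigh_samples(7, 0) -> 0  [called from derive_floor, line 20]
  derive_floor([10, 3, 1, 9, 4]) -> 0  [called from main, line 26]
Log origin:
  1 — main, line 25
  2 — derive_floor, line 16
  3-7 — bind_quota, line 11
  8 — bind_quota, line 12
  9 — derive_floor, line 19
  10 — main, line 27
A correct fix: line 2: replace `>` with `<=`.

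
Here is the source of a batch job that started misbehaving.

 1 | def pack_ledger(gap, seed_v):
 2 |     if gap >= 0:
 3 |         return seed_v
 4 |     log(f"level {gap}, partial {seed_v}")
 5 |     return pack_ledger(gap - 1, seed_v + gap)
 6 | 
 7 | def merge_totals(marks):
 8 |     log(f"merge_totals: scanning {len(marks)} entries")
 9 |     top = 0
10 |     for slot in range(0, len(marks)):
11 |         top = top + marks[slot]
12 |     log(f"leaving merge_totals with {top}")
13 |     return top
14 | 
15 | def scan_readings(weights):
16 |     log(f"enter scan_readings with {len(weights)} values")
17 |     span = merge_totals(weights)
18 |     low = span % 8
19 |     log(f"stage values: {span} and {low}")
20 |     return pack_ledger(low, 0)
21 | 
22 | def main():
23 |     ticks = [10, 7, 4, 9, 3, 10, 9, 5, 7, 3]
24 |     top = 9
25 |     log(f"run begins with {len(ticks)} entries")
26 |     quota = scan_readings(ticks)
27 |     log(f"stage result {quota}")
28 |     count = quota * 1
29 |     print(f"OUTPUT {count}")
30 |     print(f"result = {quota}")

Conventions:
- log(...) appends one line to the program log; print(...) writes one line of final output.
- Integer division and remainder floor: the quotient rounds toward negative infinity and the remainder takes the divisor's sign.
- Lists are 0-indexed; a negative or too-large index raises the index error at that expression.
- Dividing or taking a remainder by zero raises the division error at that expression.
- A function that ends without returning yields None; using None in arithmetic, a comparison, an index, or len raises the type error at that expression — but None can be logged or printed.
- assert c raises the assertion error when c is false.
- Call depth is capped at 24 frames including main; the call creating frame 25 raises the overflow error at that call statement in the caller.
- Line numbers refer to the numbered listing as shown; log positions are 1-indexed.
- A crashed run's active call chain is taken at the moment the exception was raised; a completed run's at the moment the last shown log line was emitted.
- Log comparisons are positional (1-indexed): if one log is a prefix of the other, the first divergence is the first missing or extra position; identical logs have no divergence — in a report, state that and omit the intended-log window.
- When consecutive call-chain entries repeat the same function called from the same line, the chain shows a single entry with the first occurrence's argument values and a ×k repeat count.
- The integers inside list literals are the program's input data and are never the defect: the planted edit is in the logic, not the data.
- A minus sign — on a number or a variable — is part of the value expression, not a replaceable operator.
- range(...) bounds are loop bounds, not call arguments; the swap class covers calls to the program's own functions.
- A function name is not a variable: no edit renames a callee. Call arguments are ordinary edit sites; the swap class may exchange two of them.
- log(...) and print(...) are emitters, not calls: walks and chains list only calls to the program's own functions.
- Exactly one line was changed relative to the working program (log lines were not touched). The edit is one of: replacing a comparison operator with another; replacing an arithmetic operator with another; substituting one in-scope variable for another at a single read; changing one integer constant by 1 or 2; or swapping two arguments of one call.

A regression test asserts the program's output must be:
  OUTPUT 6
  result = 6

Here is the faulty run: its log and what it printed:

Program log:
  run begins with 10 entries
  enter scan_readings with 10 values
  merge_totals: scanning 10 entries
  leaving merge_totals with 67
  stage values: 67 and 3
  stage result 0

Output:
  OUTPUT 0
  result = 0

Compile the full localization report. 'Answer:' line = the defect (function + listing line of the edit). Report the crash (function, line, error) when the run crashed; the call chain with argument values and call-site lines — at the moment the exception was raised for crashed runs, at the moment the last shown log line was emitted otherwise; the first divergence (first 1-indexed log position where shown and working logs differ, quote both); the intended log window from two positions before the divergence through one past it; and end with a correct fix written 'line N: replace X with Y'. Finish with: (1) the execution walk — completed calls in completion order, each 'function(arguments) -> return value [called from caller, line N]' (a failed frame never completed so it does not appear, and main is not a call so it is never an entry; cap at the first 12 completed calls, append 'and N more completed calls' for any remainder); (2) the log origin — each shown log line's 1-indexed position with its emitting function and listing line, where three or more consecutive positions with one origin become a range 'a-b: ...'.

Answer: the defect is in pack_ledger at line 2.
Core observation: The log first diverges at position 6: the faulty run prints 'stage result 0' where the working version prints 'level 3, partial 0'.
Call chain: main.
First divergence: position 6; shown 'stage result 0' vs intended 'level 3, partial 0'.
Intended log window:
  4: leaving merge_totals with 67
  5: stage values: 67 and 3
  6: level 3, partial 0
  7: level 2, partial 3
Execution walk:
  merge_totals([10, 7, 4, 9, 3, 10, 9, 5, 7, 3]) -> 67  [called from scan_readings, line 17]
  pack_ledger(3, 0) -> 0  [called from scan_readings, line 20]
  scan_readings([10, 7, 4, 9, 3, 10, 9, 5, 7, 3]) -> 0  [called from main, line 26]
Log origin:
  1 — main, line 25
  2 — scan_readings, line 16
  3 — merge_totals, line 8
  4 — merge_totals, line 12
  5 — scan_readings, line 19
  6 — main, line 27
A correct fix: line 2: replace `>=` with `<=`.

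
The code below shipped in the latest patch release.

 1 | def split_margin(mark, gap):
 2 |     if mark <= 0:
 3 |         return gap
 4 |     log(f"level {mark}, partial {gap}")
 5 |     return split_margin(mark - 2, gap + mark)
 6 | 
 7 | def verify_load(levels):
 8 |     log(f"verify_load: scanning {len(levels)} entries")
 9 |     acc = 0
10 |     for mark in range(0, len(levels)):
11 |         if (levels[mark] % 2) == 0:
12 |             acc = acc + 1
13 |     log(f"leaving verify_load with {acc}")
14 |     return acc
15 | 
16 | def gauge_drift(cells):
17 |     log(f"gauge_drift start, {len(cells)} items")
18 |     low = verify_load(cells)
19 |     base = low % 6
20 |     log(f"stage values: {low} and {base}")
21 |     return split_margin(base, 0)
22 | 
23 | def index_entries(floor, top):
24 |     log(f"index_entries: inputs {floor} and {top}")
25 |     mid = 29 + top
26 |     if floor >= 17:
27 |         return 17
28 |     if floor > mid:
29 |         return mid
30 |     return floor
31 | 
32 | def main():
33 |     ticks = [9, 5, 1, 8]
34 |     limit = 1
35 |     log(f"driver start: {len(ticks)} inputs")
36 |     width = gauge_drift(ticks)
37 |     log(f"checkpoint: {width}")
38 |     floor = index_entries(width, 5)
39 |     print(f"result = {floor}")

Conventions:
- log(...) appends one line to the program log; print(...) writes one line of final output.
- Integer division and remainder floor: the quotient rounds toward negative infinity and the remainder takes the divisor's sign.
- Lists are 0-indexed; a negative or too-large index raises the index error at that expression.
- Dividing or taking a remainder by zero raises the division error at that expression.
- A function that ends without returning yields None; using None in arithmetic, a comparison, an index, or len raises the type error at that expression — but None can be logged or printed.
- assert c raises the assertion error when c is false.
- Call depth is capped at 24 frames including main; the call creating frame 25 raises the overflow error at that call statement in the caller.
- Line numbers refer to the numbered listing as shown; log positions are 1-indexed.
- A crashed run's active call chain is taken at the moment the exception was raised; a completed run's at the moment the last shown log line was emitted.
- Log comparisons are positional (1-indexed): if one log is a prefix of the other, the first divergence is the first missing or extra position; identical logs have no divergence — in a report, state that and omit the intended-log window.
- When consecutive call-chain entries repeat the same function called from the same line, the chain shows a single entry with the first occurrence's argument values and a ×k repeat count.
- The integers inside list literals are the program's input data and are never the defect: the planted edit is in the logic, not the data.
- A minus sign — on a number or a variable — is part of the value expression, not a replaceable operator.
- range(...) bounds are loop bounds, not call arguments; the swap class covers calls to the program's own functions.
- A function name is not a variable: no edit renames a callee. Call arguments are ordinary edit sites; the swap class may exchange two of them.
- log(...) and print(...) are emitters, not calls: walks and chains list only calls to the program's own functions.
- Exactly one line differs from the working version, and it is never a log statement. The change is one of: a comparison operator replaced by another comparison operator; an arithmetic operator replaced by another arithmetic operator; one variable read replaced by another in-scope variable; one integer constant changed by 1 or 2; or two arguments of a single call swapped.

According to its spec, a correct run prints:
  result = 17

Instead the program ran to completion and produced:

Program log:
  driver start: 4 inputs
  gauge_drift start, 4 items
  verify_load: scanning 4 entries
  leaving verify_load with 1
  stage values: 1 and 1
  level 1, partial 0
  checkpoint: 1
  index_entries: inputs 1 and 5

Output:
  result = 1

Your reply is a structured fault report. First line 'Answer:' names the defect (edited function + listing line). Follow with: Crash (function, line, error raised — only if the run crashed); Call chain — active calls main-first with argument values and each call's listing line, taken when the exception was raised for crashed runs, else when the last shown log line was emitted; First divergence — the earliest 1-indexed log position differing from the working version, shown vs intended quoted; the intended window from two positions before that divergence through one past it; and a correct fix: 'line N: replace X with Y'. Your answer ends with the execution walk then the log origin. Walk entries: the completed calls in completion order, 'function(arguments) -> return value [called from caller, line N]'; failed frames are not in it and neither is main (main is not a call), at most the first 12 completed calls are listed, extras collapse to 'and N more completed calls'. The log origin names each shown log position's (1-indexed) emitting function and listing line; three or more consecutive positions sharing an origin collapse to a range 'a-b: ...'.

Answer: the defect is in index_entries at line 26.
Key observation: No log line changed; the fault shows up purely in the output.
Call chain: main -> index_entries(1, 5) (called at line 38).
First divergence: none — the logs agree in full.
Execution walk:
  verify_load([9, 5, 1, 8]) -> 1  [called from gauge_drift, line 18]
  split_margin(-1, 1) -> 1  [called from split_margin, line 5]
  split_margin(1, 0) -> 1  [called from gauge_drift, line 21]
  gauge_drift([9, 5, 1, 8]) -> 1  [called from main, line 36]
  index_entries(1, 5) -> 1  [called from main, line 38]
Origin of each log line:
  1: logged in main at line 35
  2: logged in gauge_drift at line 17
  3: logged in verify_load at line 8
  4: logged in verify_load at line 13
  5: logged in gauge_drift at line 20
  6: logged in split_margin at line 4
  7: logged in main at line 37
  8: logged in index_entries at line 24
A correct fix: line 26: replace `>=` with `<`.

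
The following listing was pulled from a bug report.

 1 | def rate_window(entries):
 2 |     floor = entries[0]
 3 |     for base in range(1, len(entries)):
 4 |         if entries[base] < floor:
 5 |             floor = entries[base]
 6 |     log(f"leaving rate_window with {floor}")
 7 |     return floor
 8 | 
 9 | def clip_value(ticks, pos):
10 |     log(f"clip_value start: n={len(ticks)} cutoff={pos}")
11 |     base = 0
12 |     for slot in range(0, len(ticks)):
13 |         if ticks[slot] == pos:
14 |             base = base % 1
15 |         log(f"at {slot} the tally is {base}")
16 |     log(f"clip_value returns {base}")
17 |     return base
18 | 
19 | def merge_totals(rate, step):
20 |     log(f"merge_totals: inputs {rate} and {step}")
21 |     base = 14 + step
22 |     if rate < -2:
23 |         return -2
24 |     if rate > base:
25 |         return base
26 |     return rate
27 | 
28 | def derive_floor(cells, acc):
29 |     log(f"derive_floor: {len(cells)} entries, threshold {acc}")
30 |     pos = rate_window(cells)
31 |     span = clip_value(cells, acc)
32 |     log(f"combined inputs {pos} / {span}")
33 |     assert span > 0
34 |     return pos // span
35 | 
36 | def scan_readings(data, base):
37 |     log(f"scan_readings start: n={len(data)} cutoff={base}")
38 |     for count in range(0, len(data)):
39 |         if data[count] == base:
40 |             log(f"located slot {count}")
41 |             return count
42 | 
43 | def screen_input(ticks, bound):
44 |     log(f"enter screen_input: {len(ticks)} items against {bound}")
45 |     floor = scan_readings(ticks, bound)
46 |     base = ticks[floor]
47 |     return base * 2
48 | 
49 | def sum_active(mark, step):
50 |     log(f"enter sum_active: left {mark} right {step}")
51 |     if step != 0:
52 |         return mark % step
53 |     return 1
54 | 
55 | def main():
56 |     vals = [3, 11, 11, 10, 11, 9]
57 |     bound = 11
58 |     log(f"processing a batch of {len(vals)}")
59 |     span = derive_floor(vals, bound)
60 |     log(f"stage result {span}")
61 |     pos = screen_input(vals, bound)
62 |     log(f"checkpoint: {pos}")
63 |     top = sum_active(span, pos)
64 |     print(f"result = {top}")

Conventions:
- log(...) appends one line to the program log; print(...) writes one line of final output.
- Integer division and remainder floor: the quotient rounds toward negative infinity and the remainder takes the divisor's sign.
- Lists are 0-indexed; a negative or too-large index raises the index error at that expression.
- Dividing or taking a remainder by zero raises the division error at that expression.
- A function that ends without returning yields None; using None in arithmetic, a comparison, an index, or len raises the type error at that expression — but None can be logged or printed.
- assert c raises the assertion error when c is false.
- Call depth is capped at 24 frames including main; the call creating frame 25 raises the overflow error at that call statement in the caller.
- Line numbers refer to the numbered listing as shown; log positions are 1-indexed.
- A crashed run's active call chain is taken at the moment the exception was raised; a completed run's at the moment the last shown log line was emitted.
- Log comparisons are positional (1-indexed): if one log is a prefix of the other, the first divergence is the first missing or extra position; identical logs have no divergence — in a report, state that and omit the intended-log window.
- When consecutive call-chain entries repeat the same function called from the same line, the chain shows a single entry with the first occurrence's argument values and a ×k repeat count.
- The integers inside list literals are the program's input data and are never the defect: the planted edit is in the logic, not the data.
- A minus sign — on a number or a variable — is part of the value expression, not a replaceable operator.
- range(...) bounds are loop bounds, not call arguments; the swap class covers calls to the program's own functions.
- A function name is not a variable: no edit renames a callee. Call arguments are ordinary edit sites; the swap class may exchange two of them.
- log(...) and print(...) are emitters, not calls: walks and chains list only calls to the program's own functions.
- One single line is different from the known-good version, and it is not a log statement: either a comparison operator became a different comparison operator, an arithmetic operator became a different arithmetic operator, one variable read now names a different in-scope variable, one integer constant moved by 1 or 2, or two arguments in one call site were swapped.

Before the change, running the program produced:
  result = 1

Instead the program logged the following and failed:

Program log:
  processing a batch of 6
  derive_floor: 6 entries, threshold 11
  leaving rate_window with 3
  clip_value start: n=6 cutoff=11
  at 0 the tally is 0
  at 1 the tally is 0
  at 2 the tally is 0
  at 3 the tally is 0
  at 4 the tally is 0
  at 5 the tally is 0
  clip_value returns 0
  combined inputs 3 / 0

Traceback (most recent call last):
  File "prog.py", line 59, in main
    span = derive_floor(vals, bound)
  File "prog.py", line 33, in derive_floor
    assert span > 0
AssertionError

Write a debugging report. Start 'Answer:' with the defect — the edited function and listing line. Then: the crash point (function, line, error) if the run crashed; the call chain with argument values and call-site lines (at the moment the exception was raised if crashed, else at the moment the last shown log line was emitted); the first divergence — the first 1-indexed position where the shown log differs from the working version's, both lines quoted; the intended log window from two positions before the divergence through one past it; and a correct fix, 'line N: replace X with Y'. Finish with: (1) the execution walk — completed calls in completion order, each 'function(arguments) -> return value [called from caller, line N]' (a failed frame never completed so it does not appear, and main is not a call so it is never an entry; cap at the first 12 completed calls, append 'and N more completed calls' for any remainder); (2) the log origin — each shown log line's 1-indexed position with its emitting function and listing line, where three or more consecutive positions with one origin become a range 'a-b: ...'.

Answer: the defect is in clip_value at line 14.
Key fact: Log line 6 is where behavior first shows: 'at 1 the tally is 0' appears instead of 'at 1 the tally is 1'.
Crash: derive_floor, line 33, AssertionError.
Call chain: main -> derive_floor([3, 11, 11, 10, 11, 9], 11) (called at line 59).
First divergence: position 6 — the shown line 'at 1 the tally is 0' should read 'at 1 the tally is 1'.
Intended log window:
  4: clip_value start: n=6 cutoff=11
  5: at 0 the tally is 0
  6: at 1 the tally is 1
  7: at 2 the tally is 2
Execution walk:
  rate_window([3, 11, 11, 10, 11, 9]) -> 3  [called from derive_floor, line 30]
  clip_value([3, 11, 11, 10, 11, 9], 11) -> 0  [called from derive_floor, line 31]
Origin of each log line:
  1 — main, line 58
  2 — derive_floor, line 29
  3 — rate_window, line 6
  4 — clip_value, line 10
  5-10 — clip_value, line 15
  11 — clip_value, line 16
  12 — derive_floor, line 32
A correct fix: line 14: replace `%` with `+`.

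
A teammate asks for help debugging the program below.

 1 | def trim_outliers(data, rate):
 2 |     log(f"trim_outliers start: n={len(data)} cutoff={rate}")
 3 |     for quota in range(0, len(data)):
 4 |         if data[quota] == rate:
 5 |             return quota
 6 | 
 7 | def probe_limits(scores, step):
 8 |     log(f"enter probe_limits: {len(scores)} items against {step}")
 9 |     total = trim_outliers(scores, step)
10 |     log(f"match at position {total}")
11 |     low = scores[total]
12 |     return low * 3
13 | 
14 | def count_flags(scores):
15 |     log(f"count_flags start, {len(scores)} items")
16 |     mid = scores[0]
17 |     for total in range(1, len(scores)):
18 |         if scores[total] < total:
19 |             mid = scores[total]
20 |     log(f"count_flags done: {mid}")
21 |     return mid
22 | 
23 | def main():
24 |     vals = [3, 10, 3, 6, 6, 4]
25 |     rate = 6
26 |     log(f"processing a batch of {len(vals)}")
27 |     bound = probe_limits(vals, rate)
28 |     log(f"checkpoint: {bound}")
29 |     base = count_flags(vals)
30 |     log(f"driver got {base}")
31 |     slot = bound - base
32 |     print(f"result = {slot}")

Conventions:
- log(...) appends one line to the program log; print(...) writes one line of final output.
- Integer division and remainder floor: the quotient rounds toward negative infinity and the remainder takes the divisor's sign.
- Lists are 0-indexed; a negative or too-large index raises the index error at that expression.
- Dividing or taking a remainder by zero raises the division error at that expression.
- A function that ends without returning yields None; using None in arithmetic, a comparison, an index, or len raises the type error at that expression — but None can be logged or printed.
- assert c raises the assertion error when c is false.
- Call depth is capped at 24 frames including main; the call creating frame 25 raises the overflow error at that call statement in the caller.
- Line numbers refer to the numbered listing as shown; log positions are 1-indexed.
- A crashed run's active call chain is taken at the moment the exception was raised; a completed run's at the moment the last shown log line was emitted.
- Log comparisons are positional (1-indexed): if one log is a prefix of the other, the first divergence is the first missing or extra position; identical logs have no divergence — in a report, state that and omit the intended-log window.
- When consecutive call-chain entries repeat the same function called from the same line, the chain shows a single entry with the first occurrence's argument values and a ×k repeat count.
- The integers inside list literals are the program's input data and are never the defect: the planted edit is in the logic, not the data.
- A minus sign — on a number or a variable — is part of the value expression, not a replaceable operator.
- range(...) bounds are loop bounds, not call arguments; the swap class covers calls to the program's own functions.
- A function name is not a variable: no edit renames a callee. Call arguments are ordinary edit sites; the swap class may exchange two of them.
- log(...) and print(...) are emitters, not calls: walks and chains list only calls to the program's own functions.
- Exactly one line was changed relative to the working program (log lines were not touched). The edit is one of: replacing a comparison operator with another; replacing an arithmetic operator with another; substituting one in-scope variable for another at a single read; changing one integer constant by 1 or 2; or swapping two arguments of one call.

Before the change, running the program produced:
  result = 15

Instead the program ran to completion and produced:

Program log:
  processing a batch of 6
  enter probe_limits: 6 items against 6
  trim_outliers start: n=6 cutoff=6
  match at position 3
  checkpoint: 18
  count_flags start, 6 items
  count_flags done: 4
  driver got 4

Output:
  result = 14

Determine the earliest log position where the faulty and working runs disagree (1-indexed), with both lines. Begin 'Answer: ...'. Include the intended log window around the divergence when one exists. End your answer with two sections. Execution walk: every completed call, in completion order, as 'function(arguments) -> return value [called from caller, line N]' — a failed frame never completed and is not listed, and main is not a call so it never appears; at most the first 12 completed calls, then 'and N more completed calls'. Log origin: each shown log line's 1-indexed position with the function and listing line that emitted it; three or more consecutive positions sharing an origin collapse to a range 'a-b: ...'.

Answer: at position 7 the run shows 'count_flags done: 4' where the working version logs 'count_flags done: 3'.
Intended log window:
  5: checkpoint: 18
  6: count_flags start, 6 items
  7: count_flags done: 3
  8: driver got 3
Execution walk:
  trim_outliers([3, 10, 3, 6, 6, 4], 6) -> 3  [called from probe_limits, line 9]
  probe_limits([3, 10, 3, 6, 6, 4], 6) -> 18  [called from main, line 27]
  count_flags([3, 10, 3, 6, 6, 4]) -> 4  [called from main, line 29]
Log origins:
  1: emitted by main (line 26)
  2: emitted by probe_limits (line 8)
  3: emitted by trim_outliers (line 2)
  4: emitted by probe_limits (line 10)
  5: emitted by main (line 28)
  6: emitted by count_flags (line 15)
  7: emitted by count_flags (line 20)
  8: emitted by main (line 30)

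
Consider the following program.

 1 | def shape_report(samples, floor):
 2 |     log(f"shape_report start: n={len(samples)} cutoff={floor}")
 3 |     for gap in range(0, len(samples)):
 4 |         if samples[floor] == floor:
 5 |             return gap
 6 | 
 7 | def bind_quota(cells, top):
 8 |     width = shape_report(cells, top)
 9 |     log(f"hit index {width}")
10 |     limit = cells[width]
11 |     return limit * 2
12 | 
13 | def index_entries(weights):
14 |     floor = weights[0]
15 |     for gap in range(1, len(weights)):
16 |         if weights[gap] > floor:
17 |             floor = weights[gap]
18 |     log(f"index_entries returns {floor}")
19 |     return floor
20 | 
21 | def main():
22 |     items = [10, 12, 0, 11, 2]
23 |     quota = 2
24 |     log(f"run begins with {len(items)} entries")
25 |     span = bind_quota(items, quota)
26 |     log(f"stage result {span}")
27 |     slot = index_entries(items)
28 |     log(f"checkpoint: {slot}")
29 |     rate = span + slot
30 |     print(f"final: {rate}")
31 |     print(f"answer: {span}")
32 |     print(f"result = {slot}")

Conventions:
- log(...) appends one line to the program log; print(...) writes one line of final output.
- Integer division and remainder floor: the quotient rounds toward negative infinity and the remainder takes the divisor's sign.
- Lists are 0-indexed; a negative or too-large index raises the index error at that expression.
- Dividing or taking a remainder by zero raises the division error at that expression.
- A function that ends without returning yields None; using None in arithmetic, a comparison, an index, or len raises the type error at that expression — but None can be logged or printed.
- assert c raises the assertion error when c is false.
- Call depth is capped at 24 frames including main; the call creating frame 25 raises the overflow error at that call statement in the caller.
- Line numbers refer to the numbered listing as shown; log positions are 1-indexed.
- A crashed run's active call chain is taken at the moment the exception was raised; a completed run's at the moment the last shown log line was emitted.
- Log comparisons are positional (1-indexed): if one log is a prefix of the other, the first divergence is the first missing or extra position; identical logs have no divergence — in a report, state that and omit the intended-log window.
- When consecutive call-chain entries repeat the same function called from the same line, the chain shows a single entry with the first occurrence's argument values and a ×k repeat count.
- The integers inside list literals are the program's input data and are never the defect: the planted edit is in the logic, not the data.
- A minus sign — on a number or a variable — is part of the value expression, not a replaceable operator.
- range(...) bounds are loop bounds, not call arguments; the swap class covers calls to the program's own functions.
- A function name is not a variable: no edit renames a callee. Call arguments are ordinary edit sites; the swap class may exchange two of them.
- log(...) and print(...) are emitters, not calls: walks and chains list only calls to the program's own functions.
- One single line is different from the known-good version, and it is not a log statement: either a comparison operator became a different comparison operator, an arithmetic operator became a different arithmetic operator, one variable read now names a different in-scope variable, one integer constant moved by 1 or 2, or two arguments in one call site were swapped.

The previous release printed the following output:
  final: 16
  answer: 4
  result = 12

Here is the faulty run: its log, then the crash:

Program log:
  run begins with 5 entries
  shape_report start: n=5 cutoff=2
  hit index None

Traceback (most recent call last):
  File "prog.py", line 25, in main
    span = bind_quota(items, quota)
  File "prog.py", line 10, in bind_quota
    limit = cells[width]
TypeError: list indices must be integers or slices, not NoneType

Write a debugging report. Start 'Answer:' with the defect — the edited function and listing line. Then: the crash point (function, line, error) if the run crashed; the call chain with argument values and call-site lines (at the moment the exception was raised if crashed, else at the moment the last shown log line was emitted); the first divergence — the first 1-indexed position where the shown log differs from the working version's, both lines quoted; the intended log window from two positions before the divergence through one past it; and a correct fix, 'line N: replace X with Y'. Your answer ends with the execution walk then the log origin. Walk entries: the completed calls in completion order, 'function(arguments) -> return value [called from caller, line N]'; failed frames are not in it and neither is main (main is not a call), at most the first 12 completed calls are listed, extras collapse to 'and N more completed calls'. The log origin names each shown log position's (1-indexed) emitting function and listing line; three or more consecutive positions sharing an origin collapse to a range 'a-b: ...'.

Answer: the defect is in shape_report at line 4.
Key fact: The log first diverges at position 3: the faulty run prints 'hit index None' where the working version prints 'hit index 4'.
Crash: bind_quota, line 10, TypeError.
Call chain: main -> bind_quota([10, 12, 0, 11, 2], 2) (called at line 25).
First divergence: position 3; shown 'hit index None' vs intended 'hit index 4'.
Intended log window:
  1: run begins with 5 entries
  2: shape_report start: n=5 cutoff=2
  3: hit index 4
  4: stage result 4
Execution walk:
  shape_report([10, 12, 0, 11, 2], 2) -> None  [called from bind_quota, line 8]
Log origins:
  1: logged in main at line 24
  2: logged in shape_report at line 2
  3: logged in bind_quota at line 9
A correct fix: line 4: replace `samples[floor]` with `samples[gap]`.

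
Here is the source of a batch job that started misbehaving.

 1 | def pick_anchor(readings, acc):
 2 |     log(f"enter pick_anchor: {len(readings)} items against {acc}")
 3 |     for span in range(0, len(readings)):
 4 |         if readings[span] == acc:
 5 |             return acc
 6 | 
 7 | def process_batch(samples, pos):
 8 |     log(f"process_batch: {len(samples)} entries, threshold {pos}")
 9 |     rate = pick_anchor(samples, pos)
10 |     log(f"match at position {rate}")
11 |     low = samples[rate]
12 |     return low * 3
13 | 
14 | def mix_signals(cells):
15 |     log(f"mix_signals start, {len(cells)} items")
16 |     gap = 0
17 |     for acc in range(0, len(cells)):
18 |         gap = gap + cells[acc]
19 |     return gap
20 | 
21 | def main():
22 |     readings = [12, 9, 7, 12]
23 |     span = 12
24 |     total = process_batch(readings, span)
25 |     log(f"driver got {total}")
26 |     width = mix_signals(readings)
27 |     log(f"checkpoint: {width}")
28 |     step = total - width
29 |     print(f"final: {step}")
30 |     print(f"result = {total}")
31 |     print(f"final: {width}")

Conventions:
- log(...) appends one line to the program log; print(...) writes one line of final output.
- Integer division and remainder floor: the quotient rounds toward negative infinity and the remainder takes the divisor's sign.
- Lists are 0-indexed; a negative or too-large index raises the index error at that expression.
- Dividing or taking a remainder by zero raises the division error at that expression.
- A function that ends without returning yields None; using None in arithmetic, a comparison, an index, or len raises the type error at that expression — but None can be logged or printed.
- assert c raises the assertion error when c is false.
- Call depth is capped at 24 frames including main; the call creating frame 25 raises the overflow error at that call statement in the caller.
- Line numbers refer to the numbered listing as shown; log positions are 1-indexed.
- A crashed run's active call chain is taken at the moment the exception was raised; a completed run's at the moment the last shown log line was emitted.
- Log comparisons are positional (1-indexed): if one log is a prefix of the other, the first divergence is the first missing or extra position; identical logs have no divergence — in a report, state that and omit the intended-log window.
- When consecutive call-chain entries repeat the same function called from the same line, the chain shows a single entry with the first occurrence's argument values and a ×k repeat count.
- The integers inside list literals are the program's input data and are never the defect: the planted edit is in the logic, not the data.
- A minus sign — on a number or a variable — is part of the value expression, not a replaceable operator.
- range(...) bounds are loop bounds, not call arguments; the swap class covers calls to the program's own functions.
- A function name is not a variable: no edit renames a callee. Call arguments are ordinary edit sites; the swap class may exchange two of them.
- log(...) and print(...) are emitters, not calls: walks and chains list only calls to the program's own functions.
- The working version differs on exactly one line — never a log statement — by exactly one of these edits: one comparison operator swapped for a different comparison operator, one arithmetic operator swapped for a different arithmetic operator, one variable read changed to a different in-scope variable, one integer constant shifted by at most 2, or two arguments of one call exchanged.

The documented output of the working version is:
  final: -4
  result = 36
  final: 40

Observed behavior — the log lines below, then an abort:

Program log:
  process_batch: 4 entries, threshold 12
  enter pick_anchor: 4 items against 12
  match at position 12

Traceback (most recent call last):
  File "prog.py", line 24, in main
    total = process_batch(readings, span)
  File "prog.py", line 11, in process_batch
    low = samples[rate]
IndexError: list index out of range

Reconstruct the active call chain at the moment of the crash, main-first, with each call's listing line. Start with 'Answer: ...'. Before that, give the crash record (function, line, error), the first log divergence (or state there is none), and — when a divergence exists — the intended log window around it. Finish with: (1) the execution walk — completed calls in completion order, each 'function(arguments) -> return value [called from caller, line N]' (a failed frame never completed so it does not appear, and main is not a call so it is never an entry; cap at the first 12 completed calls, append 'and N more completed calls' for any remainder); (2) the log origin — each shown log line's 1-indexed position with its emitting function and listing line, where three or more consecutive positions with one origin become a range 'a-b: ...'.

Answer: main -> process_batch (called at line 24).
Core observation: The earliest visible damage is log position 3 — 'match at position 12' rather than the intended 'match at position 0'.
Crash: process_batch, line 11, IndexError.
First divergence: at position 3 the run shows 'match at position 12' where the working version logs 'match at position 0'.
Intended log window:
  1: process_batch: 4 entries, threshold 12
  2: enter pick_anchor: 4 items against 12
  3: match at position 0
  4: driver got 36
Execution walk:
  pick_anchor([12, 9, 7, 12], 12) -> 12  [called from process_batch, line 9]
Log origins:
  1: logged in process_batch at line 8
  2: logged in pick_anchor at line 2
  3: logged in process_batch at line 10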